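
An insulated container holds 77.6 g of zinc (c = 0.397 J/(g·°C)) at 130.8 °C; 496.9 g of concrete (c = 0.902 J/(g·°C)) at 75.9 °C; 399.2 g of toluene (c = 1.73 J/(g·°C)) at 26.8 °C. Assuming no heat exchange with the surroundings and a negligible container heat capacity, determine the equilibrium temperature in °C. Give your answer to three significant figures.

T_f = 48.4 °C

Σ mᵢcᵢ(T − Tᵢ) = 0  ⇒  T = Σ mᵢcᵢTᵢ / Σ mᵢcᵢ
Σ mᵢcᵢ = 77.6×0.397 + 496.9×0.902 + 399.2×1.73 = 1169.6270
Σ mᵢcᵢTᵢ = 30.8072×130.8 + 448.2038×75.9 + 690.616×26.8 = 56557
T = 56557 / 1169.6270 = 48.35 °C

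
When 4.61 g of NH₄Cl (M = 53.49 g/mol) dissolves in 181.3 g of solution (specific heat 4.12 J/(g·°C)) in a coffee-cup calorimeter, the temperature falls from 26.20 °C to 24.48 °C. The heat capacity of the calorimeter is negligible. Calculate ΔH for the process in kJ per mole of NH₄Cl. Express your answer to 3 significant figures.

|ΔT| = |24.48 − 26.20| = 1.72 °C
|q_surr| = (181.3 × 4.12) × 1.72 = 746.956 × 1.72 = 1285 J
n(NH₄Cl) = 4.61 / 53.49 = 0.08618 mol
Temperature fell, so q_rxn = +|q_surr| = 1.285 kJ
ΔH = q_rxn / n = 14.91 kJ/mol

ΔH = 14.9 kJ/mol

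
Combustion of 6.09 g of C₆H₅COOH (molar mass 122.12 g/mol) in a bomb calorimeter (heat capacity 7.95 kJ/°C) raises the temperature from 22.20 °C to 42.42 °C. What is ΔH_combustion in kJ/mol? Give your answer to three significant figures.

ΔT = 42.42 − 22.20 = 20.22 °C
q_cal = C_cal × ΔT = 7.95 × 20.22 = 160.749 kJ
n = 6.09 / 122.12 = 0.04987 mol
q_rxn = −q_cal = -160.749 kJ
ΔH = -160.749 / 0.04987 = -3223 kJ/mol

ΔH = -3220 kJ/mol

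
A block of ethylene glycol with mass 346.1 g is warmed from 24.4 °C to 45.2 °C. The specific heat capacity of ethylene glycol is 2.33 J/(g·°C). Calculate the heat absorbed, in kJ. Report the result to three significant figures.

q = 16.8 kJ

q = m c ΔT = 346.1 × 2.33 × (45.2 − 24.4)
q = 346.1 × 2.33 × 20.8 = 16770 J = 16.8 kJ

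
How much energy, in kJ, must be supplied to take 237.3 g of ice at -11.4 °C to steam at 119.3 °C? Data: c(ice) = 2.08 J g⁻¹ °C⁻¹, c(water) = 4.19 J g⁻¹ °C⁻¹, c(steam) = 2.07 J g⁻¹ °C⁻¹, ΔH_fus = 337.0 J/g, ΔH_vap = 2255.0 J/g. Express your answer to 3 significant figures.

q1 (heat ice -11.4→0.0 °C): 237.3 × 2.08 × 11.4 = 5627 J
q2 (melt at 0 °C): 237.3 × 337.0 = 79970 J
q3 (heat water 0.0→100.0 °C): 237.3 × 4.19 × 100.0 = 99429 J
q4 (vaporize at 100 °C): 237.3 × 2255.0 = 535112 J
q5 (heat steam 100.0→119.3 °C): 237.3 × 2.07 × 19.3 = 9480 J
Total: 5627 + 79970 + 99429 + 535112 + 9480 = 729618 J = 730 kJ

q = 730 kJ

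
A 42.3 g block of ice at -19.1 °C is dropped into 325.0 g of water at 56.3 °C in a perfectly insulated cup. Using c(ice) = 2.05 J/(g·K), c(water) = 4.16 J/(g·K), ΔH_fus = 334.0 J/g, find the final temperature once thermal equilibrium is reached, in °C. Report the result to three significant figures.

T_f = 39.5 °C

Heat to bring ice to 0 °C and melt it: q₁ = 42.3×2.05×19.1 + 42.3×334.0 = 15784 J
Heat the water can supply cooling to 0 °C: 325.0×4.16×56.3 = 76117.6 J > q₁, so all ice melts.
Energy balance: 325.0×4.16×(56.3 − T) = 15784 + 42.3×4.16×(T − 0)
1352(56.3 − T) = 15784 + 175.968 T
76117.6 − 15784 = 1527.968 T
T = 60333.6 / 1527.968 = 39.49 °C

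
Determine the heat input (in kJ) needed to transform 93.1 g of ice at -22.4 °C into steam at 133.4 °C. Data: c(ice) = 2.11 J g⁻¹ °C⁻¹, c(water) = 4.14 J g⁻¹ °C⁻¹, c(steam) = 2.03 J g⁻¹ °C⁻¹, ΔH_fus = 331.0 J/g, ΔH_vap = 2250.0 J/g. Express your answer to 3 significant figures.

q1 (heat ice -22.4→0.0 °C): 93.1 × 2.11 × 22.4 = 4400 J
q2 (melt at 0 °C): 93.1 × 331.0 = 30816 J
q3 (heat water 0.0→100.0 °C): 93.1 × 4.14 × 100.0 = 38543 J
q4 (vaporize at 100 °C): 93.1 × 2250.0 = 209475 J
q5 (heat steam 100.0→133.4 °C): 93.1 × 2.03 × 33.4 = 6312 J
Total: 4400 + 30816 + 38543 + 209475 + 6312 = 289546 J = 290 kJ

q = 290 kJ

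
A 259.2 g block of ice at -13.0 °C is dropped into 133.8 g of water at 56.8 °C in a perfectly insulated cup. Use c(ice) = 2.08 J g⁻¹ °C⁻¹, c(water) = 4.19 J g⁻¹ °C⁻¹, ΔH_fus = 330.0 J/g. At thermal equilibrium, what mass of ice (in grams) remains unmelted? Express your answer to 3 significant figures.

Heat to warm all ice to 0 °C: 259.2×2.08×13.0 = 7008.8 J
Heat released by water cooling to 0 °C: 133.8×4.19×56.8 = 31843 J
31843 J < 7008.8 + 259.2×330.0 = 92544.8 J, so not all ice melts; final T = 0 °C.
Heat left for melting: 31843 − 7008.8 = 24834.2 J
Mass melted = 24834.2 / 330.0 = 75.26 g
Ice remaining = 259.2 − 75.26 = 183.94 g

m_ice remaining = 184 g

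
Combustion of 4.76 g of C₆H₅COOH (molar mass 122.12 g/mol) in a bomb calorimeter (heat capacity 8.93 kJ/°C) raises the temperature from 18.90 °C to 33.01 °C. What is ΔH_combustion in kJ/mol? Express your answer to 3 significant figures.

ΔT = 33.01 − 18.90 = 14.11 °C
q_cal = C_cal × ΔT = 8.93 × 14.11 = 126.0023 kJ
n = 4.76 / 122.12 = 0.03898 mol
q_rxn = −q_cal = -126.0023 kJ
ΔH = -126.0023 / 0.03898 = -3232 kJ/mol

ΔH = -3230 kJ/mol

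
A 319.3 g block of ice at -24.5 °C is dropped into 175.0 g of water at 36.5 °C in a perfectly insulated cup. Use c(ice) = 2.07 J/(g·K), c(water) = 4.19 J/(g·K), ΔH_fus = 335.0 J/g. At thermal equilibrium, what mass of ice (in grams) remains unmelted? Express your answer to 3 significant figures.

Heat to warm all ice to 0 °C: 319.3×2.07×24.5 = 16193 J
Heat released by water cooling to 0 °C: 175.0×4.19×36.5 = 26764 J
26764 J < 16193 + 319.3×335.0 = 123158.5 J, so not all ice melts; final T = 0 °C.
Heat left for melting: 26764 − 16193 = 10571 J
Mass melted = 10571 / 335.0 = 31.56 g
Ice remaining = 319.3 − 31.56 = 287.74 g

m_ice remaining = 288 g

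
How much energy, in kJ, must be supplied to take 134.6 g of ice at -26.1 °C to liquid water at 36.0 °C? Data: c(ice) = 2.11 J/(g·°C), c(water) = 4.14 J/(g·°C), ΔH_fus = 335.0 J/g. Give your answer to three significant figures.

q = 72.6 kJ

q1 (heat ice -26.1→0.0 °C): 134.6 × 2.11 × 26.1 = 7413 J
q2 (melt at 0 °C): 134.6 × 335.0 = 45091 J
q3 (heat water 0.0→36.0 °C): 134.6 × 4.14 × 36.0 = 20061 J
Total: 7413 + 45091 + 20061 = 72565 J = 72.6 kJ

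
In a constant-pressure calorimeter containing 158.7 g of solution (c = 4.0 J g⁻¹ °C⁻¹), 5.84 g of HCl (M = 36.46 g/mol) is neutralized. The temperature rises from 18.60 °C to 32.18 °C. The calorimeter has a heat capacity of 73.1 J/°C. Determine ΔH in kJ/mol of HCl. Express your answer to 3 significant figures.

|ΔT| = |32.18 − 18.60| = 13.58 °C
|q_surr| = (158.7 × 4.0 + 73.1) × 13.58 = 707.9 × 13.58 = 9613 J
n(HCl) = 5.84 / 36.46 = 0.1602 mol
Temperature rose, so q_rxn = −|q_surr| = -9.613 kJ
ΔH = q_rxn / n = -60.01 kJ/mol

ΔH = -60.0 kJ/mol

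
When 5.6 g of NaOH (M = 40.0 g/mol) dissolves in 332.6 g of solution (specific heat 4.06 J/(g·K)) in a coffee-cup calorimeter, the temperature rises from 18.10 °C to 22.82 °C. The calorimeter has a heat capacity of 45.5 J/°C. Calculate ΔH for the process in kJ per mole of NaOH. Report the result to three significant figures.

|ΔT| = |22.82 − 18.10| = 4.72 °C
|q_surr| = (332.6 × 4.06 + 45.5) × 4.72 = 1395.856 × 4.72 = 6588 J
n(NaOH) = 5.6 / 40.0 = 0.1400 mol
Temperature rose, so q_rxn = −|q_surr| = -6.588 kJ
ΔH = q_rxn / n = -47.06 kJ/mol

ΔH = -47.1 kJ/mol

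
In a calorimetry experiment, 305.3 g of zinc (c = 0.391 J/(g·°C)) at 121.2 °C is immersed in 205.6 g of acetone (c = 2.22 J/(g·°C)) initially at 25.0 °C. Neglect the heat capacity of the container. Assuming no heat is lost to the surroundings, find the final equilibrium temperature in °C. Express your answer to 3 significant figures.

T_f = 44.9 °C

Heat lost by zinc = heat gained by acetone.
(305.3)(0.391)(121.2 − T) = (205.6)(2.22)(T − 25.0)
119.3723 (121.2 − T) = 456.432 (T − 25.0)
14468 − 119.3723 T = 456.432 T − 11411
25879 = 575.8043 T
T = 44.94 °C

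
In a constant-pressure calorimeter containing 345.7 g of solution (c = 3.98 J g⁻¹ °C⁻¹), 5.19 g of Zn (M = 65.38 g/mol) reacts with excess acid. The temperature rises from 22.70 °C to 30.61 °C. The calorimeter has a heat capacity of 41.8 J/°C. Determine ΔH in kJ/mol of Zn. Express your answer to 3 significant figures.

ΔH = -141 kJ/mol

|ΔT| = |30.61 − 22.70| = 7.91 °C
|q_surr| = (345.7 × 3.98 + 41.8) × 7.91 = 1417.686 × 7.91 = 11210 J
n(Zn) = 5.19 / 65.38 = 0.07938 mol
Temperature rose, so q_rxn = −|q_surr| = -11.21 kJ
ΔH = q_rxn / n = -141.2 kJ/mol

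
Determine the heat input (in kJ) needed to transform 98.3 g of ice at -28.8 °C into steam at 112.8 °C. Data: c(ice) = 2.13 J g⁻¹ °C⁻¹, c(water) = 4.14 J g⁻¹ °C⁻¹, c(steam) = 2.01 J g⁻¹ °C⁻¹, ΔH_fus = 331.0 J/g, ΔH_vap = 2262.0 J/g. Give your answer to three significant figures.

q1 (heat ice -28.8→0.0 °C): 98.3 × 2.13 × 28.8 = 6030 J
q2 (melt at 0 °C): 98.3 × 331.0 = 32537 J
q3 (heat water 0.0→100.0 °C): 98.3 × 4.14 × 100.0 = 40696 J
q4 (vaporize at 100 °C): 98.3 × 2262.0 = 222355 J
q5 (heat steam 100.0→112.8 °C): 98.3 × 2.01 × 12.8 = 2529 J
Total: 6030 + 32537 + 40696 + 222355 + 2529 = 304147 J = 304 kJ

q = 304 kJ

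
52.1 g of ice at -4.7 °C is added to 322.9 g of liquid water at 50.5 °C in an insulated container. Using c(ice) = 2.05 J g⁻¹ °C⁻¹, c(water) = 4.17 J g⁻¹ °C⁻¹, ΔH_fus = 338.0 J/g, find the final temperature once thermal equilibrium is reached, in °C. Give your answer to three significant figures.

T_f = 31.9 °C

Heat to bring ice to 0 °C and melt it: q₁ = 52.1×2.05×4.7 + 52.1×338.0 = 18112 J
Heat the water can supply cooling to 0 °C: 322.9×4.17×50.5 = 67997.9 J > q₁, so all ice melts.
Energy balance: 322.9×4.17×(50.5 − T) = 18112 + 52.1×4.17×(T − 0)
1346.493(50.5 − T) = 18112 + 217.257 T
67997.9 − 18112 = 1563.750 T
T = 49885.9 / 1563.750 = 31.90 °C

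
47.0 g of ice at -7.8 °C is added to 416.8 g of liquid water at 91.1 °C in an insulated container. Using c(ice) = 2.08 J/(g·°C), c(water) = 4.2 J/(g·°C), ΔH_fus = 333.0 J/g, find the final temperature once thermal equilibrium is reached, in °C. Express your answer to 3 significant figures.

Heat to bring ice to 0 °C and melt it: q₁ = 47.0×2.08×7.8 + 47.0×333.0 = 16414 J
Heat the water can supply cooling to 0 °C: 416.8×4.2×91.1 = 159476 J > q₁, so all ice melts.
Energy balance: 416.8×4.2×(91.1 − T) = 16414 + 47.0×4.2×(T − 0)
1750.56(91.1 − T) = 16414 + 197.4 T
159476 − 16414 = 1947.96 T
T = 143062 / 1947.96 = 73.44 °C

T_f = 73.4 °C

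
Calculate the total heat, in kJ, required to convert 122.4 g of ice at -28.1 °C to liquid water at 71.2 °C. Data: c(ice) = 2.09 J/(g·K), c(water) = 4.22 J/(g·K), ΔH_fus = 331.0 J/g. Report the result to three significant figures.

q = 84.5 kJ

q1 (heat ice -28.1→0.0 °C): 122.4 × 2.09 × 28.1 = 7188 J
q2 (melt at 0 °C): 122.4 × 331.0 = 40514 J
q3 (heat water 0.0→71.2 °C): 122.4 × 4.22 × 71.2 = 36777 J
Total: 7188 + 40514 + 36777 = 84479 J = 84.5 kJ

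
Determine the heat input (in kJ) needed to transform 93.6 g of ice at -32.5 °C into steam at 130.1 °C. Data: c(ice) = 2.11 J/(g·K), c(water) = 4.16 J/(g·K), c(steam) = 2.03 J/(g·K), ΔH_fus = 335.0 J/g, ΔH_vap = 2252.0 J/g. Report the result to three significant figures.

q = 293 kJ

q1 (heat ice -32.5→0.0 °C): 93.6 × 2.11 × 32.5 = 6419 J
q2 (melt at 0 °C): 93.6 × 335.0 = 31356 J
q3 (heat water 0.0→100.0 °C): 93.6 × 4.16 × 100.0 = 38938 J
q4 (vaporize at 100 °C): 93.6 × 2252.0 = 210787 J
q5 (heat steam 100.0→130.1 °C): 93.6 × 2.03 × 30.1 = 5719 J
Total: 6419 + 31356 + 38938 + 210787 + 5719 = 293219 J = 293 kJ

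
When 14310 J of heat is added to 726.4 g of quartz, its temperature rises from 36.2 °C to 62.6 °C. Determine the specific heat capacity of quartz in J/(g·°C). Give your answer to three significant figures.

c = 0.746 J/(g·°C)

c = q / (m ΔT) = 14310 / (726.4 × 26.4)
c = 14310 / 19176.96 = 0.746 J/(g·°C)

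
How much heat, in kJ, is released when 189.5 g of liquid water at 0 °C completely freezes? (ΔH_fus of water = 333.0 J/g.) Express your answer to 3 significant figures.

q = 63.1 kJ

q = m × ΔH_fus = 189.5 × 333.0 = 63100 J = 63.1 kJ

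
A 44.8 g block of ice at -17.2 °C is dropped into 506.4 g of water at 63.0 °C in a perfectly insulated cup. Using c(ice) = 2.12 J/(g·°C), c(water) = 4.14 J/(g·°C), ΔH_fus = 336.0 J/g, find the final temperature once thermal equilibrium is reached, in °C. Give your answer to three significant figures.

Heat to bring ice to 0 °C and melt it: q₁ = 44.8×2.12×17.2 + 44.8×336.0 = 16686 J
Heat the water can supply cooling to 0 °C: 506.4×4.14×63.0 = 132079 J > q₁, so all ice melts.
Energy balance: 506.4×4.14×(63.0 − T) = 16686 + 44.8×4.14×(T − 0)
2096.496(63.0 − T) = 16686 + 185.472 T
132079 − 16686 = 2281.968 T
T = 115393 / 2281.968 = 50.57 °C

T_f = 50.6 °C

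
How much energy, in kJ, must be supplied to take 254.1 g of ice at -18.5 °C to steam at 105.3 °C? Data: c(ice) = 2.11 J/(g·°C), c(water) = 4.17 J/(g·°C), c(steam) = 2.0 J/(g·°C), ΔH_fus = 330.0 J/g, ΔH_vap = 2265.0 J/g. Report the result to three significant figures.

q1 (heat ice -18.5→0.0 °C): 254.1 × 2.11 × 18.5 = 9919 J
q2 (melt at 0 °C): 254.1 × 330.0 = 83853 J
q3 (heat water 0.0→100.0 °C): 254.1 × 4.17 × 100.0 = 105960 J
q4 (vaporize at 100 °C): 254.1 × 2265.0 = 575537 J
q5 (heat steam 100.0→105.3 °C): 254.1 × 2.0 × 5.3 = 2693 J
Total: 9919 + 83853 + 105960 + 575537 + 2693 = 777962 J = 778 kJ

q = 778 kJ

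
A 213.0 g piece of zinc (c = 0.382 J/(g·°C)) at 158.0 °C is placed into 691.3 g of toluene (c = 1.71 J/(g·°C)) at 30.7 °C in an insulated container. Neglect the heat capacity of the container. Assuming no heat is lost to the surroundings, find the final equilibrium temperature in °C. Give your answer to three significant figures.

Heat lost by zinc = heat gained by toluene.
(213.0)(0.382)(158.0 − T) = (691.3)(1.71)(T − 30.7)
81.366 (158.0 − T) = 1182.123 (T − 30.7)
12856 − 81.366 T = 1182.123 T − 36291
49147 = 1263.489 T
T = 38.90 °C

T_f = 38.9 °C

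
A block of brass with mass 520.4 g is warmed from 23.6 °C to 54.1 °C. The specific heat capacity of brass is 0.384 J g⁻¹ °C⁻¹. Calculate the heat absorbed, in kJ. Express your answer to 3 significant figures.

q = m c ΔT = 520.4 × 0.384 × (54.1 − 23.6)
q = 520.4 × 0.384 × 30.5 = 6094.9 J = 6.09 kJ

q = 6.09 kJ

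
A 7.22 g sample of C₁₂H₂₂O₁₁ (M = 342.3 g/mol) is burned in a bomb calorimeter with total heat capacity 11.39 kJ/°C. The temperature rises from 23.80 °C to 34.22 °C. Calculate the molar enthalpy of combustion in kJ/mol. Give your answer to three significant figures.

ΔT = 34.22 − 23.80 = 10.42 °C
q_cal = C_cal × ΔT = 11.39 × 10.42 = 118.6838 kJ
n = 7.22 / 342.3 = 0.02109 mol
q_rxn = −q_cal = -118.6838 kJ
ΔH = -118.6838 / 0.02109 = -5627 kJ/mol

ΔH = -5630 kJ/mol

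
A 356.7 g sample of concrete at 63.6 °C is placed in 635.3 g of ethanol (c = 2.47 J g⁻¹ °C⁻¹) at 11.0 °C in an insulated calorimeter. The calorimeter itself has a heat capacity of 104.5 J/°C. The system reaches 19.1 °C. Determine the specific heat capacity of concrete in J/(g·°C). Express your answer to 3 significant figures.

q_gained = (635.3 × 2.47 + 104.5) × (19.1 − 11.0) = 13560 J
q_lost = 356.7 × c × (63.6 − 19.1) = 15873.15 c
Set equal: c = 13560 / 15873.15 = 0.854 J/(g·°C)

c = 0.854 J/(g·°C)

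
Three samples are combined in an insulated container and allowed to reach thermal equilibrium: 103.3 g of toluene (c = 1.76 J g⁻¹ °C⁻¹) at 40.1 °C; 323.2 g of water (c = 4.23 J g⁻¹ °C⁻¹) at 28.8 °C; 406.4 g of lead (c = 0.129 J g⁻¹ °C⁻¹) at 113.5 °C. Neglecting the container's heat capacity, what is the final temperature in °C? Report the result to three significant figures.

Σ mᵢcᵢ(T − Tᵢ) = 0  ⇒  T = Σ mᵢcᵢTᵢ / Σ mᵢcᵢ
Σ mᵢcᵢ = 103.3×1.76 + 323.2×4.23 + 406.4×0.129 = 1601.3696
Σ mᵢcᵢTᵢ = 181.808×40.1 + 1367.136×28.8 + 52.4256×113.5 = 52614
T = 52614 / 1601.3696 = 32.86 °C

T_f = 32.9 °C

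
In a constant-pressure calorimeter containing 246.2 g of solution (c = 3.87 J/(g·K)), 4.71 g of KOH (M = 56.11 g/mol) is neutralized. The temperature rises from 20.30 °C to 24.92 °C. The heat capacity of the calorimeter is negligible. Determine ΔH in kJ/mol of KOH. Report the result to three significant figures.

|ΔT| = |24.92 − 20.30| = 4.62 °C
|q_surr| = (246.2 × 3.87) × 4.62 = 952.794 × 4.62 = 4402 J
n(KOH) = 4.71 / 56.11 = 0.08394 mol
Temperature rose, so q_rxn = −|q_surr| = -4.402 kJ
ΔH = q_rxn / n = -52.44 kJ/mol

ΔH = -52.4 kJ/mol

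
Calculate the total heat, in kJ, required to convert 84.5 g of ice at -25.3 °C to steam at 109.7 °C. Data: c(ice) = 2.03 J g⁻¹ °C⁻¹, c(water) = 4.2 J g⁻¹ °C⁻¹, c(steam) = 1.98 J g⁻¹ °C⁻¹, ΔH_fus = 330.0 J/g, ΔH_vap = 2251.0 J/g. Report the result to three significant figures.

q = 260 kJ

q1 (heat ice -25.3→0.0 °C): 84.5 × 2.03 × 25.3 = 4340 J
q2 (melt at 0 °C): 84.5 × 330.0 = 27885 J
q3 (heat water 0.0→100.0 °C): 84.5 × 4.2 × 100.0 = 35490 J
q4 (vaporize at 100 °C): 84.5 × 2251.0 = 190210 J
q5 (heat steam 100.0→109.7 °C): 84.5 × 1.98 × 9.7 = 1623 J
Total: 4340 + 27885 + 35490 + 190210 + 1623 = 259548 J = 260 kJ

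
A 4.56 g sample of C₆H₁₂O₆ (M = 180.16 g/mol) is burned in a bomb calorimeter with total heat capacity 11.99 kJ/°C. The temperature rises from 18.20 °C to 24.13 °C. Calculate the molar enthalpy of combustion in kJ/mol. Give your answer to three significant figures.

ΔH = -2810 kJ/mol

ΔT = 24.13 − 18.20 = 5.93 °C
q_cal = C_cal × ΔT = 11.99 × 5.93 = 71.1007 kJ
n = 4.56 / 180.16 = 0.02531 mol
q_rxn = −q_cal = -71.1007 kJ
ΔH = -71.1007 / 0.02531 = -2809 kJ/mol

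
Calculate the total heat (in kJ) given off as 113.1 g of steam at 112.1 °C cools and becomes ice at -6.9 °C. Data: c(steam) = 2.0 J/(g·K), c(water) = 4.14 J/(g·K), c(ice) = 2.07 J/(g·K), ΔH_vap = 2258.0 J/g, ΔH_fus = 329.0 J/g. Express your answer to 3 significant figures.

q1 (cool steam 112.1→100 °C): 113.1 × 2.0 × 12.1 = 2737 J
q2 (condense at 100 °C): 113.1 × 2258.0 = 255380 J
q3 (cool water 100→0 °C): 113.1 × 4.14 × 100.0 = 46823 J
q4 (freeze at 0 °C): 113.1 × 329.0 = 37210 J
q5 (cool ice 0→-6.9 °C): 113.1 × 2.07 × 6.9 = 1615 J
Total: 2737 + 255380 + 46823 + 37210 + 1615 = 343765 J = 344 kJ

q = 344 kJ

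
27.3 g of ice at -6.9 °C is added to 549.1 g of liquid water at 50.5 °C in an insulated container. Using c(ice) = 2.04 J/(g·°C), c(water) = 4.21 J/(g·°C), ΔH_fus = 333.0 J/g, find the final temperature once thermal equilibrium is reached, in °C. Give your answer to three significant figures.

T_f = 44.2 °C

Heat to bring ice to 0 °C and melt it: q₁ = 27.3×2.04×6.9 + 27.3×333.0 = 9475.2 J
Heat the water can supply cooling to 0 °C: 549.1×4.21×50.5 = 116741 J > q₁, so all ice melts.
Energy balance: 549.1×4.21×(50.5 − T) = 9475.2 + 27.3×4.21×(T − 0)
2311.711(50.5 − T) = 9475.2 + 114.933 T
116741 − 9475.2 = 2426.644 T
T = 107265.8 / 2426.644 = 44.20 °C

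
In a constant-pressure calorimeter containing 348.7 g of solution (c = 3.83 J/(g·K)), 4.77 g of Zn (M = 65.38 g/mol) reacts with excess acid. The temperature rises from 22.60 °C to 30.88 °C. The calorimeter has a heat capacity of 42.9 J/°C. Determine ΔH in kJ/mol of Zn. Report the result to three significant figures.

ΔH = -156 kJ/mol

|ΔT| = |30.88 − 22.60| = 8.28 °C
|q_surr| = (348.7 × 3.83 + 42.9) × 8.28 = 1378.421 × 8.28 = 11410 J
n(Zn) = 4.77 / 65.38 = 0.07296 mol
Temperature rose, so q_rxn = −|q_surr| = -11.41 kJ
ΔH = q_rxn / n = -156.4 kJ/mol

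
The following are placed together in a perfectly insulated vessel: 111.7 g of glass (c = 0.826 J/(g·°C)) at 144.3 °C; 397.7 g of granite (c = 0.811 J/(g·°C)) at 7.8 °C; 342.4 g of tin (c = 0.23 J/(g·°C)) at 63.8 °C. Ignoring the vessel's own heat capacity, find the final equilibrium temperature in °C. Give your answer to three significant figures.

Σ mᵢcᵢ(T − Tᵢ) = 0  ⇒  T = Σ mᵢcᵢTᵢ / Σ mᵢcᵢ
Σ mᵢcᵢ = 111.7×0.826 + 397.7×0.811 + 342.4×0.23 = 493.5509
Σ mᵢcᵢTᵢ = 92.2642×144.3 + 322.5347×7.8 + 78.752×63.8 = 20854
T = 20854 / 493.5509 = 42.25 °C

T_f = 42.3 °C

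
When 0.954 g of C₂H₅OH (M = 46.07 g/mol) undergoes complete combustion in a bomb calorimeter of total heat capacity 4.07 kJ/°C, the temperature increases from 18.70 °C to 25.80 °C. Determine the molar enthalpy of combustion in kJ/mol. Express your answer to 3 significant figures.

ΔT = 25.80 − 18.70 = 7.10 °C
q_cal = C_cal × ΔT = 4.07 × 7.10 = 28.897 kJ
n = 0.954 / 46.07 = 0.02071 mol
q_rxn = −q_cal = -28.897 kJ
ΔH = -28.897 / 0.02071 = -1395 kJ/mol

ΔH = -1400 kJ/mol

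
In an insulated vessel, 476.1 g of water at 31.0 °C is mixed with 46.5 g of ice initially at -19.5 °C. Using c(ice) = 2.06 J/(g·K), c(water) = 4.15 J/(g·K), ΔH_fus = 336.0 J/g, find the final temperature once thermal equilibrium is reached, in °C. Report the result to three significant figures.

Heat to bring ice to 0 °C and melt it: q₁ = 46.5×2.06×19.5 + 46.5×336.0 = 17492 J
Heat the water can supply cooling to 0 °C: 476.1×4.15×31.0 = 61250.3 J > q₁, so all ice melts.
Energy balance: 476.1×4.15×(31.0 − T) = 17492 + 46.5×4.15×(T − 0)
1975.815(31.0 − T) = 17492 + 192.975 T
61250.3 − 17492 = 2168.790 T
T = 43758.3 / 2168.790 = 20.18 °C

T_f = 20.2 °C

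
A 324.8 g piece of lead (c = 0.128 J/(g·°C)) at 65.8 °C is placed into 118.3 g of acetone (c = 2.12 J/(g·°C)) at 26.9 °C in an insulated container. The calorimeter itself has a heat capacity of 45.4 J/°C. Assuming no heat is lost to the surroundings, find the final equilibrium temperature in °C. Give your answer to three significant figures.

Heat lost by lead = heat gained by acetone + calorimeter.
(324.8)(0.128)(65.8 − T) = [(118.3)(2.12) + 45.4](T − 26.9)
41.5744 (65.8 − T) = 296.196 (T − 26.9)
2735.6 − 41.5744 T = 296.196 T − 7967.7
10703.3 = 337.7704 T
T = 31.69 °C

T_f = 31.7 °C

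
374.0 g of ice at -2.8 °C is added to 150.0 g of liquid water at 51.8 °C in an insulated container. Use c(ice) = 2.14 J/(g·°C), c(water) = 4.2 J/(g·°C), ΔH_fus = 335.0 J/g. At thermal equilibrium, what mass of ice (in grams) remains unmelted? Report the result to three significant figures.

m_ice remaining = 283 g

Heat to warm all ice to 0 °C: 374.0×2.14×2.8 = 2241.0 J
Heat released by water cooling to 0 °C: 150.0×4.2×51.8 = 32634 J
32634 J < 2241.0 + 374.0×335.0 = 127531.0 J, so not all ice melts; final T = 0 °C.
Heat left for melting: 32634 − 2241.0 = 30393.0 J
Mass melted = 30393.0 / 335.0 = 90.73 g
Ice remaining = 374.0 − 90.73 = 283.27 g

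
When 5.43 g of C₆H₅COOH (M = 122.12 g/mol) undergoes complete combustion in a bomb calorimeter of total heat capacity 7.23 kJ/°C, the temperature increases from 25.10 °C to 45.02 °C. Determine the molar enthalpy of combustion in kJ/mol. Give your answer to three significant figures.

ΔT = 45.02 − 25.10 = 19.92 °C
q_cal = C_cal × ΔT = 7.23 × 19.92 = 144.0216 kJ
n = 5.43 / 122.12 = 0.04446 mol
q_rxn = −q_cal = -144.0216 kJ
ΔH = -144.0216 / 0.04446 = -3239 kJ/mol

ΔH = -3240 kJ/mol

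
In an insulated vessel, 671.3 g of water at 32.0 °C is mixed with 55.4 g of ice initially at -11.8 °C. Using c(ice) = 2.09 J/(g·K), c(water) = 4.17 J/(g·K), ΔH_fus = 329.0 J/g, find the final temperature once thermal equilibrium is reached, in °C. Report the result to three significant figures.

T_f = 23.1 °C

Heat to bring ice to 0 °C and melt it: q₁ = 55.4×2.09×11.8 + 55.4×329.0 = 19593 J
Heat the water can supply cooling to 0 °C: 671.3×4.17×32.0 = 89578.3 J > q₁, so all ice melts.
Energy balance: 671.3×4.17×(32.0 − T) = 19593 + 55.4×4.17×(T − 0)
2799.321(32.0 − T) = 19593 + 231.018 T
89578.3 − 19593 = 3030.339 T
T = 69985.3 / 3030.339 = 23.09 °C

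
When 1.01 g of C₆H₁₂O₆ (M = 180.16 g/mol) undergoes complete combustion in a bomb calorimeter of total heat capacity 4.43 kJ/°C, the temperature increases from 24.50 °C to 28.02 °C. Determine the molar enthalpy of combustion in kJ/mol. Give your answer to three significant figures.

ΔH = -2780 kJ/mol

ΔT = 28.02 − 24.50 = 3.52 °C
q_cal = C_cal × ΔT = 4.43 × 3.52 = 15.5936 kJ
n = 1.01 / 180.16 = 0.005606 mol
q_rxn = −q_cal = -15.5936 kJ
ΔH = -15.5936 / 0.005606 = -2782 kJ/mol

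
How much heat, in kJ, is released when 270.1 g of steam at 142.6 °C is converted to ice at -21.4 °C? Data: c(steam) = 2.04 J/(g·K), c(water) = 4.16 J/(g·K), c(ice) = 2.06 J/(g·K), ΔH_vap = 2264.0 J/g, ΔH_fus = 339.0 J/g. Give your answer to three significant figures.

q = 851 kJ

q1 (cool steam 142.6→100 °C): 270.1 × 2.04 × 42.6 = 23473 J
q2 (condense at 100 °C): 270.1 × 2264.0 = 611506 J
q3 (cool water 100→0 °C): 270.1 × 4.16 × 100.0 = 112362 J
q4 (freeze at 0 °C): 270.1 × 339.0 = 91564 J
q5 (cool ice 0→-21.4 °C): 270.1 × 2.06 × 21.4 = 11907 J
Total: 23473 + 611506 + 112362 + 91564 + 11907 = 850812 J = 851 kJ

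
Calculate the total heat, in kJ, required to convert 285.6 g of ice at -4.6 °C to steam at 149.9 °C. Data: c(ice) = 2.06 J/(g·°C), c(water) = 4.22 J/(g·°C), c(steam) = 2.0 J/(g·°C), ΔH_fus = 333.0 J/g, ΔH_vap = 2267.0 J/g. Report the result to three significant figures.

q1 (heat ice -4.6→0.0 °C): 285.6 × 2.06 × 4.6 = 2706 J
q2 (melt at 0 °C): 285.6 × 333.0 = 95105 J
q3 (heat water 0.0→100.0 °C): 285.6 × 4.22 × 100.0 = 120523 J
q4 (vaporize at 100 °C): 285.6 × 2267.0 = 647455 J
q5 (heat steam 100.0→149.9 °C): 285.6 × 2.0 × 49.9 = 28503 J
Total: 2706 + 95105 + 120523 + 647455 + 28503 = 894292 J = 894 kJ

q = 894 kJ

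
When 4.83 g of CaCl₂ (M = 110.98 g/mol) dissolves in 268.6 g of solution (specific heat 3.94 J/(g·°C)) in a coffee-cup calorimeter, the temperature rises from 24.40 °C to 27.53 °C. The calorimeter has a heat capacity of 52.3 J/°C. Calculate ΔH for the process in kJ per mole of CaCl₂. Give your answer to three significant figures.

ΔH = -79.9 kJ/mol

|ΔT| = |27.53 − 24.40| = 3.13 °C
|q_surr| = (268.6 × 3.94 + 52.3) × 3.13 = 1110.584 × 3.13 = 3476 J
n(CaCl₂) = 4.83 / 110.98 = 0.04352 mol
Temperature rose, so q_rxn = −|q_surr| = -3.476 kJ
ΔH = q_rxn / n = -79.87 kJ/mol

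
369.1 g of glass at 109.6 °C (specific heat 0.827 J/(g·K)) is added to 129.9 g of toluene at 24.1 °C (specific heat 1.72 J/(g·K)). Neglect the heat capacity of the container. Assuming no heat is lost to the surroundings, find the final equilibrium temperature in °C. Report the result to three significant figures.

Heat lost by glass = heat gained by toluene.
(369.1)(0.827)(109.6 − T) = (129.9)(1.72)(T − 24.1)
305.2457 (109.6 − T) = 223.428 (T − 24.1)
33455 − 305.2457 T = 223.428 T − 5384.6
38839.6 = 528.6737 T
T = 73.47 °C

T_f = 73.5 °C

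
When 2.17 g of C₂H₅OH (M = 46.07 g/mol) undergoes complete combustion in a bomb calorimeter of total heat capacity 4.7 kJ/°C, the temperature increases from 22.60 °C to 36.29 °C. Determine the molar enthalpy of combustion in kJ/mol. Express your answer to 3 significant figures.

ΔT = 36.29 − 22.60 = 13.69 °C
q_cal = C_cal × ΔT = 4.7 × 13.69 = 64.343 kJ
n = 2.17 / 46.07 = 0.04710 mol
q_rxn = −q_cal = -64.343 kJ
ΔH = -64.343 / 0.04710 = -1366 kJ/mol

ΔH = -1370 kJ/mol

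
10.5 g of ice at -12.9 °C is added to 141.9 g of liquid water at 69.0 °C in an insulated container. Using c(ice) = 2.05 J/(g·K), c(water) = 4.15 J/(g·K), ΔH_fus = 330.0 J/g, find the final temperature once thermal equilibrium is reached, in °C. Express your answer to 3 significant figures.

Heat to bring ice to 0 °C and melt it: q₁ = 10.5×2.05×12.9 + 10.5×330.0 = 3742.7 J
Heat the water can supply cooling to 0 °C: 141.9×4.15×69.0 = 40633.1 J > q₁, so all ice melts.
Energy balance: 141.9×4.15×(69.0 − T) = 3742.7 + 10.5×4.15×(T − 0)
588.885(69.0 − T) = 3742.7 + 43.575 T
40633.1 − 3742.7 = 632.460 T
T = 36890.4 / 632.460 = 58.33 °C

T_f = 58.3 °C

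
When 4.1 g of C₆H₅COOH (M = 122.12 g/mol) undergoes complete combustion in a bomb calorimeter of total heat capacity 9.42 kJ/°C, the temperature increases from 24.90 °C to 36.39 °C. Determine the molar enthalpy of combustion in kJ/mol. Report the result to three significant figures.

ΔT = 36.39 − 24.90 = 11.49 °C
q_cal = C_cal × ΔT = 9.42 × 11.49 = 108.2358 kJ
n = 4.1 / 122.12 = 0.03357 mol
q_rxn = −q_cal = -108.2358 kJ
ΔH = -108.2358 / 0.03357 = -3224 kJ/mol

ΔH = -3220 kJ/mol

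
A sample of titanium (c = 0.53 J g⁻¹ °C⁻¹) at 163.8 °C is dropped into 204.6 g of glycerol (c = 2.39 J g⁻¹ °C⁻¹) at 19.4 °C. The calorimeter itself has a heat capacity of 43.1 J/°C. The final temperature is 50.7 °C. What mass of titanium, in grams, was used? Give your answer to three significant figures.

q_gained = (204.6 × 2.39 + 43.1) × (50.7 − 19.4) = 16650 J
q_lost = m × 0.53 × (163.8 − 50.7) = 59.943 m
m = 16650 / 59.943 = 278 g

m = 278 g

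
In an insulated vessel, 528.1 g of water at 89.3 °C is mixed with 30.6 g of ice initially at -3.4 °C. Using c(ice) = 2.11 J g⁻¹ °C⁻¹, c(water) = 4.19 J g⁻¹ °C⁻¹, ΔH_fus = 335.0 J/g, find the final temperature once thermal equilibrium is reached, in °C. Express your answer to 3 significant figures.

Heat to bring ice to 0 °C and melt it: q₁ = 30.6×2.11×3.4 + 30.6×335.0 = 10471 J
Heat the water can supply cooling to 0 °C: 528.1×4.19×89.3 = 197598 J > q₁, so all ice melts.
Energy balance: 528.1×4.19×(89.3 − T) = 10471 + 30.6×4.19×(T − 0)
2212.739(89.3 − T) = 10471 + 128.214 T
197598 − 10471 = 2340.953 T
T = 187127 / 2340.953 = 79.94 °C

T_f = 79.9 °C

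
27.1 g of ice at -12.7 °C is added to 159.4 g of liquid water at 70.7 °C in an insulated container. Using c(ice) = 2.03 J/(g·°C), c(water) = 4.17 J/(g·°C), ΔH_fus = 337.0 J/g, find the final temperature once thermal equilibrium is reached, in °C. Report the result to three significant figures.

T_f = 47.8 °C

Heat to bring ice to 0 °C and melt it: q₁ = 27.1×2.03×12.7 + 27.1×337.0 = 9831.4 J
Heat the water can supply cooling to 0 °C: 159.4×4.17×70.7 = 46994.1 J > q₁, so all ice melts.
Energy balance: 159.4×4.17×(70.7 − T) = 9831.4 + 27.1×4.17×(T − 0)
664.698(70.7 − T) = 9831.4 + 113.007 T
46994.1 − 9831.4 = 777.705 T
T = 37162.7 / 777.705 = 47.79 °C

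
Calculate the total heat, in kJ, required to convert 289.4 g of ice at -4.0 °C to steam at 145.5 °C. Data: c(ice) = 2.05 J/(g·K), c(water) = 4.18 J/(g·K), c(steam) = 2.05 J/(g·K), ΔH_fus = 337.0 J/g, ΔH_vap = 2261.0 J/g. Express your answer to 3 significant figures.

q1 (heat ice -4.0→0.0 °C): 289.4 × 2.05 × 4.0 = 2373 J
q2 (melt at 0 °C): 289.4 × 337.0 = 97528 J
q3 (heat water 0.0→100.0 °C): 289.4 × 4.18 × 100.0 = 120969 J
q4 (vaporize at 100 °C): 289.4 × 2261.0 = 654333 J
q5 (heat steam 100.0→145.5 °C): 289.4 × 2.05 × 45.5 = 26994 J
Total: 2373 + 97528 + 120969 + 654333 + 26994 = 902197 J = 902 kJ

q = 902 kJ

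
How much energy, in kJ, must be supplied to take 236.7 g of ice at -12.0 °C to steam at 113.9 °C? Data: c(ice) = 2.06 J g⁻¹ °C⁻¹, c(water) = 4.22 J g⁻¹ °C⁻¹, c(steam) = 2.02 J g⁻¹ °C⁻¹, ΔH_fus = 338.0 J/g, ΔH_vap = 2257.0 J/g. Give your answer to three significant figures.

q = 727 kJ

q1 (heat ice -12.0→0.0 °C): 236.7 × 2.06 × 12.0 = 5851 J
q2 (melt at 0 °C): 236.7 × 338.0 = 80005 J
q3 (heat water 0.0→100.0 °C): 236.7 × 4.22 × 100.0 = 99887 J
q4 (vaporize at 100 °C): 236.7 × 2257.0 = 534232 J
q5 (heat steam 100.0→113.9 °C): 236.7 × 2.02 × 13.9 = 6646 J
Total: 5851 + 80005 + 99887 + 534232 + 6646 = 726621 J = 727 kJ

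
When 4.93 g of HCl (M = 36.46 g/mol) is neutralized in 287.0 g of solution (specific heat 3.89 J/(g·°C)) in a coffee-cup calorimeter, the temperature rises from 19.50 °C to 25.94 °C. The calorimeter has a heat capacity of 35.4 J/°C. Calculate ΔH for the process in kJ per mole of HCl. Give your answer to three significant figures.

ΔH = -54.9 kJ/mol

|ΔT| = |25.94 − 19.50| = 6.44 °C
|q_surr| = (287.0 × 3.89 + 35.4) × 6.44 = 1151.83 × 6.44 = 7418 J
n(HCl) = 4.93 / 36.46 = 0.1352 mol
Temperature rose, so q_rxn = −|q_surr| = -7.418 kJ
ΔH = q_rxn / n = -54.87 kJ/mol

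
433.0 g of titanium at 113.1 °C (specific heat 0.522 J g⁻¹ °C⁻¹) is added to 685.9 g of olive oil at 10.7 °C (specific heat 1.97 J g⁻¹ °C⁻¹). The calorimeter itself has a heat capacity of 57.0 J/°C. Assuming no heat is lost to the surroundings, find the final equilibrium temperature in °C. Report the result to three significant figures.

T_f = 24.9 °C

Heat lost by titanium = heat gained by olive oil + calorimeter.
(433.0)(0.522)(113.1 − T) = [(685.9)(1.97) + 57.0](T − 10.7)
226.026 (113.1 − T) = 1408.223 (T − 10.7)
25564 − 226.026 T = 1408.223 T − 15068
40632 = 1634.249 T
T = 24.86 °C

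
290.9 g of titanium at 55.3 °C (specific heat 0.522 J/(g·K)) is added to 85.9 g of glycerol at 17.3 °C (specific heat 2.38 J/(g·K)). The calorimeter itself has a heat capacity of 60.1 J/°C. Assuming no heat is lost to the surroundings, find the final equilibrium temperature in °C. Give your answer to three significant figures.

Heat lost by titanium = heat gained by glycerol + calorimeter.
(290.9)(0.522)(55.3 − T) = [(85.9)(2.38) + 60.1](T − 17.3)
151.8498 (55.3 − T) = 264.542 (T − 17.3)
8397.3 − 151.8498 T = 264.542 T − 4576.6
12973.9 = 416.3918 T
T = 31.16 °C

T_f = 31.2 °C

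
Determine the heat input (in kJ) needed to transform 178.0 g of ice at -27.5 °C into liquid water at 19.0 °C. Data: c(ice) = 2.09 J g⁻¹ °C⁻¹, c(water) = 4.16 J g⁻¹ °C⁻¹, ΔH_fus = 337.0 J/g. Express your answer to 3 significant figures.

q1 (heat ice -27.5→0.0 °C): 178.0 × 2.09 × 27.5 = 10231 J
q2 (melt at 0 °C): 178.0 × 337.0 = 59986 J
q3 (heat water 0.0→19.0 °C): 178.0 × 4.16 × 19.0 = 14069 J
Total: 10231 + 59986 + 14069 = 84286 J = 84.3 kJ

q = 84.3 kJ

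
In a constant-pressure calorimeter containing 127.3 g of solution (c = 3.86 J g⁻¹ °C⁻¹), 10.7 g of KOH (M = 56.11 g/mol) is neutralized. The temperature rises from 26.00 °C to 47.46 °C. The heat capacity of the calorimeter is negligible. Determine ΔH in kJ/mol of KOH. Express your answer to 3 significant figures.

ΔH = -55.3 kJ/mol

|ΔT| = |47.46 − 26.00| = 21.46 °C
|q_surr| = (127.3 × 3.86) × 21.46 = 491.378 × 21.46 = 10540 J
n(KOH) = 10.7 / 56.11 = 0.1907 mol
Temperature rose, so q_rxn = −|q_surr| = -10.54 kJ
ΔH = q_rxn / n = -55.27 kJ/mol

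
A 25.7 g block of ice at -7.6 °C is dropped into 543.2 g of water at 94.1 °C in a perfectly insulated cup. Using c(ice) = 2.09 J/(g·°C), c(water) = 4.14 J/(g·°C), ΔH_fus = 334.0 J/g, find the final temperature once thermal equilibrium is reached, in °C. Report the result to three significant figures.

Heat to bring ice to 0 °C and melt it: q₁ = 25.7×2.09×7.6 + 25.7×334.0 = 8992.0 J
Heat the water can supply cooling to 0 °C: 543.2×4.14×94.1 = 211617 J > q₁, so all ice melts.
Energy balance: 543.2×4.14×(94.1 − T) = 8992.0 + 25.7×4.14×(T − 0)
2248.848(94.1 − T) = 8992.0 + 106.398 T
211617 − 8992.0 = 2355.246 T
T = 202625.0 / 2355.246 = 86.03 °C

T_f = 86.0 °C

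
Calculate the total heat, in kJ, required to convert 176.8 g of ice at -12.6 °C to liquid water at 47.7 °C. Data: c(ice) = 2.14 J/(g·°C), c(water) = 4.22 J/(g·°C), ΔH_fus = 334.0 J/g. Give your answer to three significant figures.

q1 (heat ice -12.6→0.0 °C): 176.8 × 2.14 × 12.6 = 4767 J
q2 (melt at 0 °C): 176.8 × 334.0 = 59051 J
q3 (heat water 0.0→47.7 °C): 176.8 × 4.22 × 47.7 = 35589 J
Total: 4767 + 59051 + 35589 = 99407 J = 99.4 kJ

q = 99.4 kJ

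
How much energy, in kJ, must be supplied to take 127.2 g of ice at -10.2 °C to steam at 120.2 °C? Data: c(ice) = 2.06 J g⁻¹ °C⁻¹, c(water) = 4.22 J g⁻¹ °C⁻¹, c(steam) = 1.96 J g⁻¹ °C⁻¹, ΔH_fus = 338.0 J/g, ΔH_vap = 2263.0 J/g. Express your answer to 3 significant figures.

q = 392 kJ

q1 (heat ice -10.2→0.0 °C): 127.2 × 2.06 × 10.2 = 2673 J
q2 (melt at 0 °C): 127.2 × 338.0 = 42994 J
q3 (heat water 0.0→100.0 °C): 127.2 × 4.22 × 100.0 = 53678 J
q4 (vaporize at 100 °C): 127.2 × 2263.0 = 287854 J
q5 (heat steam 100.0→120.2 °C): 127.2 × 1.96 × 20.2 = 5036 J
Total: 2673 + 42994 + 53678 + 287854 + 5036 = 392235 J = 392 kJ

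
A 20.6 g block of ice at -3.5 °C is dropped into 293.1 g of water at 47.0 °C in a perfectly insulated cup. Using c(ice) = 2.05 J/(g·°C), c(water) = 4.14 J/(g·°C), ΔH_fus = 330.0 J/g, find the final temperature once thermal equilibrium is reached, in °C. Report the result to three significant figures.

T_f = 38.6 °C

Heat to bring ice to 0 °C and melt it: q₁ = 20.6×2.05×3.5 + 20.6×330.0 = 6945.8 J
Heat the water can supply cooling to 0 °C: 293.1×4.14×47.0 = 57031.4 J > q₁, so all ice melts.
Energy balance: 293.1×4.14×(47.0 − T) = 6945.8 + 20.6×4.14×(T − 0)
1213.434(47.0 − T) = 6945.8 + 85.284 T
57031.4 − 6945.8 = 1298.718 T
T = 50085.6 / 1298.718 = 38.57 °C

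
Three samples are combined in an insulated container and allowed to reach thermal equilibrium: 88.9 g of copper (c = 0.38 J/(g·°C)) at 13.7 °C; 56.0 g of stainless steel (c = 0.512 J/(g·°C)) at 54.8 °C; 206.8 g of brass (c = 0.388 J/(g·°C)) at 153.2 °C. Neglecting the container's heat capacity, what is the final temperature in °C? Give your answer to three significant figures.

T_f = 100 °C

Σ mᵢcᵢ(T − Tᵢ) = 0  ⇒  T = Σ mᵢcᵢTᵢ / Σ mᵢcᵢ
Σ mᵢcᵢ = 88.9×0.38 + 56.0×0.512 + 206.8×0.388 = 142.6924
Σ mᵢcᵢTᵢ = 33.782×13.7 + 28.672×54.8 + 80.2384×153.2 = 14327
T = 14327 / 142.6924 = 100.4 °C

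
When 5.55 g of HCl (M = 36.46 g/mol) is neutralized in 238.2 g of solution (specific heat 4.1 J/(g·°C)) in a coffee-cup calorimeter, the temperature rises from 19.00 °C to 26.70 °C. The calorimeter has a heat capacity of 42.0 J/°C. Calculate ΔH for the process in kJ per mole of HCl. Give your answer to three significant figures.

ΔH = -51.5 kJ/mol

|ΔT| = |26.70 − 19.00| = 7.70 °C
|q_surr| = (238.2 × 4.1 + 42.0) × 7.70 = 1018.62 × 7.70 = 7843 J
n(HCl) = 5.55 / 36.46 = 0.1522 mol
Temperature rose, so q_rxn = −|q_surr| = -7.843 kJ
ΔH = q_rxn / n = -51.53 kJ/mol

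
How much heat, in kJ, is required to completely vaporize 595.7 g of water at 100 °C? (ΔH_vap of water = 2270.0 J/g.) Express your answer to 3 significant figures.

q = m × ΔH_vap = 595.7 × 2270.0 = 1352000 J = 1350 kJ

q = 1350 kJ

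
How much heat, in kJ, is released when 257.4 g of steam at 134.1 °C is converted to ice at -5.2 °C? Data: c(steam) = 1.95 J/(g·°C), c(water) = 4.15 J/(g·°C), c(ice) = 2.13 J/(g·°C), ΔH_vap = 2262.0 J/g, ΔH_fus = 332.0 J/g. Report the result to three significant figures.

q = 794 kJ

q1 (cool steam 134.1→100 °C): 257.4 × 1.95 × 34.1 = 17116 J
q2 (condense at 100 °C): 257.4 × 2262.0 = 582239 J
q3 (cool water 100→0 °C): 257.4 × 4.15 × 100.0 = 106821 J
q4 (freeze at 0 °C): 257.4 × 332.0 = 85457 J
q5 (cool ice 0→-5.2 °C): 257.4 × 2.13 × 5.2 = 2851 J
Total: 17116 + 582239 + 106821 + 85457 + 2851 = 794484 J = 794 kJ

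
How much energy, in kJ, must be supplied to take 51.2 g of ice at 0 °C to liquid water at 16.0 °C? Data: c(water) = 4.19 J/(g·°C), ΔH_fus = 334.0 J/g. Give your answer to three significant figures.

q1 (melt at 0 °C): 51.2 × 334.0 = 17101 J
q2 (heat water 0.0→16.0 °C): 51.2 × 4.19 × 16.0 = 3432 J
Total: 17101 + 3432 = 20533 J = 20.5 kJ

q = 20.5 kJ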